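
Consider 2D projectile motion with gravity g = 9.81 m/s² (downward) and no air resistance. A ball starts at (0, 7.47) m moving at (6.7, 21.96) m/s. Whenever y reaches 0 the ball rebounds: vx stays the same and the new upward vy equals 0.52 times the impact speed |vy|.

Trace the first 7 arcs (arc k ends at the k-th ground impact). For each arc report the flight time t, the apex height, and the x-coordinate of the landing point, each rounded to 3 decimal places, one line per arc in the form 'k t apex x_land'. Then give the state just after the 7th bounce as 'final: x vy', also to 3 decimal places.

1 4.795 32.049 32.124
2 2.658 8.666 49.936
3 1.382 2.343 59.198
4 0.719 0.634 64.014
5 0.374 0.171 66.518
6 0.194 0.046 67.821
7 0.101 0.013 68.498
final: 68.498 0.258

Arc 1: start y=7.470, vy=21.960 → t=4.795, apex=32.049, x_land=32.124, impact vy=-25.076
  bounce: vy ← 0.52·25.076 = 13.039
Arc 2: start y=0.000, vy=13.039 → t=2.658, apex=8.666, x_land=49.936, impact vy=-13.039
  bounce: vy ← 0.52·13.039 = 6.781
Arc 3: start y=0.000, vy=6.781 → t=1.382, apex=2.343, x_land=59.198, impact vy=-6.781
  bounce: vy ← 0.52·6.781 = 3.526
Arc 4: start y=0.000, vy=3.526 → t=0.719, apex=0.634, x_land=64.014, impact vy=-3.526
  bounce: vy ← 0.52·3.526 = 1.833
Arc 5: start y=0.000, vy=1.833 → t=0.374, apex=0.171, x_land=66.518, impact vy=-1.833
  bounce: vy ← 0.52·1.833 = 0.953
Arc 6: start y=0.000, vy=0.953 → t=0.194, apex=0.046, x_land=67.821, impact vy=-0.953
  bounce: vy ← 0.52·0.953 = 0.496
Arc 7: start y=0.000, vy=0.496 → t=0.101, apex=0.013, x_land=68.498, impact vy=-0.496
  bounce: vy ← 0.52·0.496 = 0.258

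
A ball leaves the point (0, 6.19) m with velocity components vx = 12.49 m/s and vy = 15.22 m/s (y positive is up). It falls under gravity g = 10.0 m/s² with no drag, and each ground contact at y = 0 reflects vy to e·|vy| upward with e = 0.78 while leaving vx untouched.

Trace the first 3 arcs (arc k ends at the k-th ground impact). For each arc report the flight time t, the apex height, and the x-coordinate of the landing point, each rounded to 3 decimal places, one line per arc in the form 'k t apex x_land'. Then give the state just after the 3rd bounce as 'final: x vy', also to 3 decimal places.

1 3.407 17.772 42.558
2 2.941 10.813 79.292
3 2.294 6.578 107.945
final: 107.945 8.947

Arc 1: start y=6.190, vy=15.220 → t=3.407, apex=17.772, x_land=42.558, impact vy=-18.853
  bounce: vy ← 0.78·18.853 = 14.706
Arc 2: start y=0.000, vy=14.706 → t=2.941, apex=10.813, x_land=79.292, impact vy=-14.706
  bounce: vy ← 0.78·14.706 = 11.470
Arc 3: start y=0.000, vy=11.470 → t=2.294, apex=6.578, x_land=107.945, impact vy=-11.470
  bounce: vy ← 0.78·11.470 = 8.947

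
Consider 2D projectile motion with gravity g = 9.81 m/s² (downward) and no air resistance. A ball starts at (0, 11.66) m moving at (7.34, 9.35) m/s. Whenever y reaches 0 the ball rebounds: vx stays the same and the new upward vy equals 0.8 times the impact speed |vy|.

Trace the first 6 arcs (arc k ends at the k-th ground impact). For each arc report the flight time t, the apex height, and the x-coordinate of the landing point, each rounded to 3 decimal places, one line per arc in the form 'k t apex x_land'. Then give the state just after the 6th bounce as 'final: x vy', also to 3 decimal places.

Arc 1: start y=11.660, vy=9.350 → t=2.766, apex=16.116, x_land=20.300, impact vy=-17.782
  bounce: vy ← 0.8·17.782 = 14.225
Arc 2: start y=0.000, vy=14.225 → t=2.900, apex=10.314, x_land=41.588, impact vy=-14.225
  bounce: vy ← 0.8·14.225 = 11.380
Arc 3: start y=0.000, vy=11.380 → t=2.320, apex=6.601, x_land=58.618, impact vy=-11.380
  bounce: vy ← 0.8·11.380 = 9.104
Arc 4: start y=0.000, vy=9.104 → t=1.856, apex=4.225, x_land=72.242, impact vy=-9.104
  bounce: vy ← 0.8·9.104 = 7.283
Arc 5: start y=0.000, vy=7.283 → t=1.485, apex=2.704, x_land=83.141, impact vy=-7.283
  bounce: vy ← 0.8·7.283 = 5.827
Arc 6: start y=0.000, vy=5.827 → t=1.188, apex=1.730, x_land=91.860, impact vy=-5.827
  bounce: vy ← 0.8·5.827 = 4.661

1 2.766 16.116 20.300
2 2.900 10.314 41.588
3 2.320 6.601 58.618
4 1.856 4.225 72.242
5 1.485 2.704 83.141
6 1.188 1.730 91.860
final: 91.860 4.661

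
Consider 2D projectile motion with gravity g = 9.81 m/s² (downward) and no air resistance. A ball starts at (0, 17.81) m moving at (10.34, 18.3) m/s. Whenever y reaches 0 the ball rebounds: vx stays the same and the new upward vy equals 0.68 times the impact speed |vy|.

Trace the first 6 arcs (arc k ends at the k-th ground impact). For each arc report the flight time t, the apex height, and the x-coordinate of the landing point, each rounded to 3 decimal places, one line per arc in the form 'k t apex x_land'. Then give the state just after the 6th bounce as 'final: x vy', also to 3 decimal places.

1 4.532 34.879 46.862
2 3.627 16.128 84.361
3 2.466 7.458 109.860
4 1.677 3.448 127.200
5 1.140 1.595 138.991
6 0.775 0.737 147.008
final: 147.008 2.586

Arc 1: start y=17.810, vy=18.300 → t=4.532, apex=34.879, x_land=46.862, impact vy=-26.160
  bounce: vy ← 0.68·26.160 = 17.788
Arc 2: start y=0.000, vy=17.788 → t=3.627, apex=16.128, x_land=84.361, impact vy=-17.788
  bounce: vy ← 0.68·17.788 = 12.096
Arc 3: start y=0.000, vy=12.096 → t=2.466, apex=7.458, x_land=109.860, impact vy=-12.096
  bounce: vy ← 0.68·12.096 = 8.225
Arc 4: start y=0.000, vy=8.225 → t=1.677, apex=3.448, x_land=127.200, impact vy=-8.225
  bounce: vy ← 0.68·8.225 = 5.593
Arc 5: start y=0.000, vy=5.593 → t=1.140, apex=1.595, x_land=138.991, impact vy=-5.593
  bounce: vy ← 0.68·5.593 = 3.803
Arc 6: start y=0.000, vy=3.803 → t=0.775, apex=0.737, x_land=147.008, impact vy=-3.803
  bounce: vy ← 0.68·3.803 = 2.586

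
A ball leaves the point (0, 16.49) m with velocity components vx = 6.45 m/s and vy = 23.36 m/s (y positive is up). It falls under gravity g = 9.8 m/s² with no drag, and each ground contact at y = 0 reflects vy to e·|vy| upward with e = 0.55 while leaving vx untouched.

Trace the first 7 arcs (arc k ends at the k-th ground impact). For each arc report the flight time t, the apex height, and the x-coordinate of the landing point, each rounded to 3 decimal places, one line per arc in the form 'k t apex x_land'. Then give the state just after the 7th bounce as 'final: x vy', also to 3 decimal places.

1 5.392 44.331 34.775
2 3.309 13.410 56.116
3 1.820 4.057 67.854
4 1.001 1.227 74.309
5 0.550 0.371 77.860
6 0.303 0.112 79.812
7 0.167 0.034 80.887
final: 80.887 0.449

Arc 1: start y=16.490, vy=23.360 → t=5.392, apex=44.331, x_land=34.775, impact vy=-29.477
  bounce: vy ← 0.55·29.477 = 16.212
Arc 2: start y=0.000, vy=16.212 → t=3.309, apex=13.410, x_land=56.116, impact vy=-16.212
  bounce: vy ← 0.55·16.212 = 8.917
Arc 3: start y=0.000, vy=8.917 → t=1.820, apex=4.057, x_land=67.854, impact vy=-8.917
  bounce: vy ← 0.55·8.917 = 4.904
Arc 4: start y=0.000, vy=4.904 → t=1.001, apex=1.227, x_land=74.309, impact vy=-4.904
  bounce: vy ← 0.55·4.904 = 2.697
Arc 5: start y=0.000, vy=2.697 → t=0.550, apex=0.371, x_land=77.860, impact vy=-2.697
  bounce: vy ← 0.55·2.697 = 1.484
Arc 6: start y=0.000, vy=1.484 → t=0.303, apex=0.112, x_land=79.812, impact vy=-1.484
  bounce: vy ← 0.55·1.484 = 0.816
Arc 7: start y=0.000, vy=0.816 → t=0.167, apex=0.034, x_land=80.887, impact vy=-0.816
  bounce: vy ← 0.55·0.816 = 0.449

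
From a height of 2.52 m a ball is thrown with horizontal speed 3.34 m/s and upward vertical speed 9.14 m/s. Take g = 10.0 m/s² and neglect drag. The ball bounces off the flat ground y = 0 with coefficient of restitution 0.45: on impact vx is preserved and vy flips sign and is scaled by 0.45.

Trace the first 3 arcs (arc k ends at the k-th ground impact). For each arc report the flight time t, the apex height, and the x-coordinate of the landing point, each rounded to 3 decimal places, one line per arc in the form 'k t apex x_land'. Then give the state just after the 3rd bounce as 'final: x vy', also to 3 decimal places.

Arc 1: start y=2.520, vy=9.140 → t=2.071, apex=6.697, x_land=6.918, impact vy=-11.573
  bounce: vy ← 0.45·11.573 = 5.208
Arc 2: start y=0.000, vy=5.208 → t=1.042, apex=1.356, x_land=10.397, impact vy=-5.208
  bounce: vy ← 0.45·5.208 = 2.344
Arc 3: start y=0.000, vy=2.344 → t=0.469, apex=0.275, x_land=11.963, impact vy=-2.344
  bounce: vy ← 0.45·2.344 = 1.055

1 2.071 6.697 6.918
2 1.042 1.356 10.397
3 0.469 0.275 11.963
final: 11.963 1.055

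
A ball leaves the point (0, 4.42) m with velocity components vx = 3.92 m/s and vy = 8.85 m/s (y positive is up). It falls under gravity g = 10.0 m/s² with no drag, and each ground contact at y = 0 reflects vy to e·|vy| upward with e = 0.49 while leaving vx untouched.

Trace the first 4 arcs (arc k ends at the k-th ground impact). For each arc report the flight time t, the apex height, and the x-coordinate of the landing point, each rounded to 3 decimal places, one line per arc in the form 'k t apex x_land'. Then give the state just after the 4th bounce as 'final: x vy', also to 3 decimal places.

1 2.176 8.336 8.531
2 1.265 2.002 13.491
3 0.620 0.481 15.922
4 0.304 0.115 17.113
final: 17.113 0.744

Arc 1: start y=4.420, vy=8.850 → t=2.176, apex=8.336, x_land=8.531, impact vy=-12.912
  bounce: vy ← 0.49·12.912 = 6.327
Arc 2: start y=0.000, vy=6.327 → t=1.265, apex=2.002, x_land=13.491, impact vy=-6.327
  bounce: vy ← 0.49·6.327 = 3.100
Arc 3: start y=0.000, vy=3.100 → t=0.620, apex=0.481, x_land=15.922, impact vy=-3.100
  bounce: vy ← 0.49·3.100 = 1.519
Arc 4: start y=0.000, vy=1.519 → t=0.304, apex=0.115, x_land=17.113, impact vy=-1.519
  bounce: vy ← 0.49·1.519 = 0.744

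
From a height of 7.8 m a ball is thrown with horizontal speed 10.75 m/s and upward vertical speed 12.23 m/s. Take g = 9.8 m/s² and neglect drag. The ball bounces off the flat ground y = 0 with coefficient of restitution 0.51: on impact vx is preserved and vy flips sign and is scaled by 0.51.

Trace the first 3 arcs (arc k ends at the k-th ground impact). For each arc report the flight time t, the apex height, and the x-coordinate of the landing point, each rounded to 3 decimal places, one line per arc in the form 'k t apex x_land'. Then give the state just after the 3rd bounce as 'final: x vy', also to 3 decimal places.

1 3.023 15.431 32.493
2 1.810 4.014 51.951
3 0.923 1.044 61.875
final: 61.875 2.307

Arc 1: start y=7.800, vy=12.230 → t=3.023, apex=15.431, x_land=32.493, impact vy=-17.391
  bounce: vy ← 0.51·17.391 = 8.869
Arc 2: start y=0.000, vy=8.869 → t=1.810, apex=4.014, x_land=51.951, impact vy=-8.869
  bounce: vy ← 0.51·8.869 = 4.523
Arc 3: start y=0.000, vy=4.523 → t=0.923, apex=1.044, x_land=61.875, impact vy=-4.523
  bounce: vy ← 0.51·4.523 = 2.307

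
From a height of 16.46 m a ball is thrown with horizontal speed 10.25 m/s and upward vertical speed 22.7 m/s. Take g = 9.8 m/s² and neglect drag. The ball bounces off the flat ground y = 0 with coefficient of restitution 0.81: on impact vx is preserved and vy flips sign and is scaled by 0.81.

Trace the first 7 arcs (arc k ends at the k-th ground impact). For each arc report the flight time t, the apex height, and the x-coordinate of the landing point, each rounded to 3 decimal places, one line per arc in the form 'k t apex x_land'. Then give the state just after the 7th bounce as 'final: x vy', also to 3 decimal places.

1 5.270 42.750 54.018
2 4.785 28.048 103.065
3 3.876 18.403 142.793
4 3.139 12.074 174.972
5 2.543 7.922 201.038
6 2.060 5.197 222.151
7 1.668 3.410 239.252
final: 239.252 6.622

Arc 1: start y=16.460, vy=22.700 → t=5.270, apex=42.750, x_land=54.018, impact vy=-28.947
  bounce: vy ← 0.81·28.947 = 23.447
Arc 2: start y=0.000, vy=23.447 → t=4.785, apex=28.048, x_land=103.065, impact vy=-23.447
  bounce: vy ← 0.81·23.447 = 18.992
Arc 3: start y=0.000, vy=18.992 → t=3.876, apex=18.403, x_land=142.793, impact vy=-18.992
  bounce: vy ← 0.81·18.992 = 15.383
Arc 4: start y=0.000, vy=15.383 → t=3.139, apex=12.074, x_land=174.972, impact vy=-15.383
  bounce: vy ← 0.81·15.383 = 12.461
Arc 5: start y=0.000, vy=12.461 → t=2.543, apex=7.922, x_land=201.038, impact vy=-12.461
  bounce: vy ← 0.81·12.461 = 10.093
Arc 6: start y=0.000, vy=10.093 → t=2.060, apex=5.197, x_land=222.151, impact vy=-10.093
  bounce: vy ← 0.81·10.093 = 8.175
Arc 7: start y=0.000, vy=8.175 → t=1.668, apex=3.410, x_land=239.252, impact vy=-8.175
  bounce: vy ← 0.81·8.175 = 6.622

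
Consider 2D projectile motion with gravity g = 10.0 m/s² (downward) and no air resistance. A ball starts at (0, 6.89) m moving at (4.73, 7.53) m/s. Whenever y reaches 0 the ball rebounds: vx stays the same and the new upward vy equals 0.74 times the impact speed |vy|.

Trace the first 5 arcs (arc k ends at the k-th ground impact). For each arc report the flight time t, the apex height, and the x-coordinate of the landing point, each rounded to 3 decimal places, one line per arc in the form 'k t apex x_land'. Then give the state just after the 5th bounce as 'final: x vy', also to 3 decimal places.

1 2.148 9.725 10.158
2 2.064 5.325 19.921
3 1.527 2.916 27.146
4 1.130 1.597 32.492
5 0.836 0.874 36.448
final: 36.448 3.095

Arc 1: start y=6.890, vy=7.530 → t=2.148, apex=9.725, x_land=10.158, impact vy=-13.946
  bounce: vy ← 0.74·13.946 = 10.320
Arc 2: start y=0.000, vy=10.320 → t=2.064, apex=5.325, x_land=19.921, impact vy=-10.320
  bounce: vy ← 0.74·10.320 = 7.637
Arc 3: start y=0.000, vy=7.637 → t=1.527, apex=2.916, x_land=27.146, impact vy=-7.637
  bounce: vy ← 0.74·7.637 = 5.651
Arc 4: start y=0.000, vy=5.651 → t=1.130, apex=1.597, x_land=32.492, impact vy=-5.651
  bounce: vy ← 0.74·5.651 = 4.182
Arc 5: start y=0.000, vy=4.182 → t=0.836, apex=0.874, x_land=36.448, impact vy=-4.182
  bounce: vy ← 0.74·4.182 = 3.095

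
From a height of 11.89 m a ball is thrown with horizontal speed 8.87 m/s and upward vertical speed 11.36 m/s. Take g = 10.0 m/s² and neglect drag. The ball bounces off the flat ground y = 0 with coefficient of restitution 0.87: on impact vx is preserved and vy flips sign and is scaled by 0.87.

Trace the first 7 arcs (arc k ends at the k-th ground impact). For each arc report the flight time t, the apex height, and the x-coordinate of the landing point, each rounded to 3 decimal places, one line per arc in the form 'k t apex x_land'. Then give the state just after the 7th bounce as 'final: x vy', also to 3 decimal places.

Arc 1: start y=11.890, vy=11.360 → t=3.051, apex=18.342, x_land=27.065, impact vy=-19.153
  bounce: vy ← 0.87·19.153 = 16.663
Arc 2: start y=0.000, vy=16.663 → t=3.333, apex=13.883, x_land=56.626, impact vy=-16.663
  bounce: vy ← 0.87·16.663 = 14.497
Arc 3: start y=0.000, vy=14.497 → t=2.899, apex=10.508, x_land=82.344, impact vy=-14.497
  bounce: vy ← 0.87·14.497 = 12.613
Arc 4: start y=0.000, vy=12.613 → t=2.523, apex=7.954, x_land=104.719, impact vy=-12.613
  bounce: vy ← 0.87·12.613 = 10.973
Arc 5: start y=0.000, vy=10.973 → t=2.195, apex=6.020, x_land=124.185, impact vy=-10.973
  bounce: vy ← 0.87·10.973 = 9.546
Arc 6: start y=0.000, vy=9.546 → t=1.909, apex=4.557, x_land=141.120, impact vy=-9.546
  bounce: vy ← 0.87·9.546 = 8.305
Arc 7: start y=0.000, vy=8.305 → t=1.661, apex=3.449, x_land=155.854, impact vy=-8.305
  bounce: vy ← 0.87·8.305 = 7.226

1 3.051 18.342 27.065
2 3.333 13.883 56.626
3 2.899 10.508 82.344
4 2.523 7.954 104.719
5 2.195 6.020 124.185
6 1.909 4.557 141.120
7 1.661 3.449 155.854
final: 155.854 7.226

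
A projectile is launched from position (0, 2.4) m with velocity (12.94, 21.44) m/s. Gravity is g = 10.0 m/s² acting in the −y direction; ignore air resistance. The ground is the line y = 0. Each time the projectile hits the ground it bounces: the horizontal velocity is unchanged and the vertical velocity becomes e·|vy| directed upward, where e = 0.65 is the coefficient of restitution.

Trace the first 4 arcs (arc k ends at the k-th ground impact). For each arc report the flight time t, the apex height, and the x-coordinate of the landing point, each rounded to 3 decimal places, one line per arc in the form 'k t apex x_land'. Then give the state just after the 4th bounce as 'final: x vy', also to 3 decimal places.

Arc 1: start y=2.400, vy=21.440 → t=4.397, apex=25.384, x_land=56.899, impact vy=-22.532
  bounce: vy ← 0.65·22.532 = 14.646
Arc 2: start y=0.000, vy=14.646 → t=2.929, apex=10.725, x_land=94.802, impact vy=-14.646
  bounce: vy ← 0.65·14.646 = 9.520
Arc 3: start y=0.000, vy=9.520 → t=1.904, apex=4.531, x_land=119.439, impact vy=-9.520
  bounce: vy ← 0.65·9.520 = 6.188
Arc 4: start y=0.000, vy=6.188 → t=1.238, apex=1.914, x_land=135.453, impact vy=-6.188
  bounce: vy ← 0.65·6.188 = 4.022

1 4.397 25.384 56.899
2 2.929 10.725 94.802
3 1.904 4.531 119.439
4 1.238 1.914 135.453
final: 135.453 4.022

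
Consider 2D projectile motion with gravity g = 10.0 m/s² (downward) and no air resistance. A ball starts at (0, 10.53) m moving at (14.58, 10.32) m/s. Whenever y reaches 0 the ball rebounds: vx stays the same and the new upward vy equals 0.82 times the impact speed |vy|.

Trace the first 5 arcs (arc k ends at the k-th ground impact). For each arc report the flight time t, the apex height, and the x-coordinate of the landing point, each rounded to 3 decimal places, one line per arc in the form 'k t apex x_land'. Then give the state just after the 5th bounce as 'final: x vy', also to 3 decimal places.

1 2.813 15.855 41.010
2 2.920 10.661 83.589
3 2.395 7.168 118.504
4 1.964 4.820 147.135
5 1.610 3.241 170.612
final: 170.612 6.602

Arc 1: start y=10.530, vy=10.320 → t=2.813, apex=15.855, x_land=41.010, impact vy=-17.807
  bounce: vy ← 0.82·17.807 = 14.602
Arc 2: start y=0.000, vy=14.602 → t=2.920, apex=10.661, x_land=83.589, impact vy=-14.602
  bounce: vy ← 0.82·14.602 = 11.974
Arc 3: start y=0.000, vy=11.974 → t=2.395, apex=7.168, x_land=118.504, impact vy=-11.974
  bounce: vy ← 0.82·11.974 = 9.818
Arc 4: start y=0.000, vy=9.818 → t=1.964, apex=4.820, x_land=147.135, impact vy=-9.818
  bounce: vy ← 0.82·9.818 = 8.051
Arc 5: start y=0.000, vy=8.051 → t=1.610, apex=3.241, x_land=170.612, impact vy=-8.051
  bounce: vy ← 0.82·8.051 = 6.602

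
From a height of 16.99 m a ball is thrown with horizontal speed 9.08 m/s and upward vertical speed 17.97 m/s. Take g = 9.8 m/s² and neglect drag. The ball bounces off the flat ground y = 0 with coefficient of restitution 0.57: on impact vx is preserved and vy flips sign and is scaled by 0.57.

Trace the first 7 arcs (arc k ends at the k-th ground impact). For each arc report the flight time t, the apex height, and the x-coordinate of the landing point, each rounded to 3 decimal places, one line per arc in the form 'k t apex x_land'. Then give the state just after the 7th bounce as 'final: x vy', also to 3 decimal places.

1 4.447 33.466 40.379
2 2.979 10.873 67.431
3 1.698 3.533 82.850
4 0.968 1.148 91.639
5 0.552 0.373 96.649
6 0.314 0.121 99.504
7 0.179 0.039 101.132
final: 101.132 0.501

Arc 1: start y=16.990, vy=17.970 → t=4.447, apex=33.466, x_land=40.379, impact vy=-25.611
  bounce: vy ← 0.57·25.611 = 14.598
Arc 2: start y=0.000, vy=14.598 → t=2.979, apex=10.873, x_land=67.431, impact vy=-14.598
  bounce: vy ← 0.57·14.598 = 8.321
Arc 3: start y=0.000, vy=8.321 → t=1.698, apex=3.533, x_land=82.850, impact vy=-8.321
  bounce: vy ← 0.57·8.321 = 4.743
Arc 4: start y=0.000, vy=4.743 → t=0.968, apex=1.148, x_land=91.639, impact vy=-4.743
  bounce: vy ← 0.57·4.743 = 2.704
Arc 5: start y=0.000, vy=2.704 → t=0.552, apex=0.373, x_land=96.649, impact vy=-2.704
  bounce: vy ← 0.57·2.704 = 1.541
Arc 6: start y=0.000, vy=1.541 → t=0.314, apex=0.121, x_land=99.504, impact vy=-1.541
  bounce: vy ← 0.57·1.541 = 0.878
Arc 7: start y=0.000, vy=0.878 → t=0.179, apex=0.039, x_land=101.132, impact vy=-0.878
  bounce: vy ← 0.57·0.878 = 0.501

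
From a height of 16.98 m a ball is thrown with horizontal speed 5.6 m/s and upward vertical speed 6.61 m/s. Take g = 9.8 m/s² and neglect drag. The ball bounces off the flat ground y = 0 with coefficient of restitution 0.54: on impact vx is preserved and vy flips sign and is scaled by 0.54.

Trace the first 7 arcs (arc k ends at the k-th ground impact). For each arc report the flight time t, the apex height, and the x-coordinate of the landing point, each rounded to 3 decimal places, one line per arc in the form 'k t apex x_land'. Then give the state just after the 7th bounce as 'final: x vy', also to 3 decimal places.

1 2.654 19.209 14.865
2 2.138 5.601 26.840
3 1.155 1.633 33.306
4 0.624 0.476 36.798
5 0.337 0.139 38.684
6 0.182 0.040 39.702
7 0.098 0.012 40.252
final: 40.252 0.260

Arc 1: start y=16.980, vy=6.610 → t=2.654, apex=19.209, x_land=14.865, impact vy=-19.404
  bounce: vy ← 0.54·19.404 = 10.478
Arc 2: start y=0.000, vy=10.478 → t=2.138, apex=5.601, x_land=26.840, impact vy=-10.478
  bounce: vy ← 0.54·10.478 = 5.658
Arc 3: start y=0.000, vy=5.658 → t=1.155, apex=1.633, x_land=33.306, impact vy=-5.658
  bounce: vy ← 0.54·5.658 = 3.055
Arc 4: start y=0.000, vy=3.055 → t=0.624, apex=0.476, x_land=36.798, impact vy=-3.055
  bounce: vy ← 0.54·3.055 = 1.650
Arc 5: start y=0.000, vy=1.650 → t=0.337, apex=0.139, x_land=38.684, impact vy=-1.650
  bounce: vy ← 0.54·1.650 = 0.891
Arc 6: start y=0.000, vy=0.891 → t=0.182, apex=0.040, x_land=39.702, impact vy=-0.891
  bounce: vy ← 0.54·0.891 = 0.481
Arc 7: start y=0.000, vy=0.481 → t=0.098, apex=0.012, x_land=40.252, impact vy=-0.481
  bounce: vy ← 0.54·0.481 = 0.260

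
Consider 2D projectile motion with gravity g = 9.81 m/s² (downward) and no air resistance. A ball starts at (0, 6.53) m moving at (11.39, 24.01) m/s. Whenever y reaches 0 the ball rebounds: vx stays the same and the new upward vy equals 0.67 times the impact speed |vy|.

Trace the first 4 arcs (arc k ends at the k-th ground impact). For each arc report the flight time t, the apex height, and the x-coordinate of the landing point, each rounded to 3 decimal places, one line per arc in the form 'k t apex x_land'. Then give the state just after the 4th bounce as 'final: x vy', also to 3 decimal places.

Arc 1: start y=6.530, vy=24.010 → t=5.153, apex=35.912, x_land=58.697, impact vy=-26.544
  bounce: vy ← 0.67·26.544 = 17.785
Arc 2: start y=0.000, vy=17.785 → t=3.626, apex=16.121, x_land=99.995, impact vy=-17.785
  bounce: vy ← 0.67·17.785 = 11.916
Arc 3: start y=0.000, vy=11.916 → t=2.429, apex=7.237, x_land=127.664, impact vy=-11.916
  bounce: vy ← 0.67·11.916 = 7.984
Arc 4: start y=0.000, vy=7.984 → t=1.628, apex=3.249, x_land=146.203, impact vy=-7.984
  bounce: vy ← 0.67·7.984 = 5.349

1 5.153 35.912 58.697
2 3.626 16.121 99.995
3 2.429 7.237 127.664
4 1.628 3.249 146.203
final: 146.203 5.349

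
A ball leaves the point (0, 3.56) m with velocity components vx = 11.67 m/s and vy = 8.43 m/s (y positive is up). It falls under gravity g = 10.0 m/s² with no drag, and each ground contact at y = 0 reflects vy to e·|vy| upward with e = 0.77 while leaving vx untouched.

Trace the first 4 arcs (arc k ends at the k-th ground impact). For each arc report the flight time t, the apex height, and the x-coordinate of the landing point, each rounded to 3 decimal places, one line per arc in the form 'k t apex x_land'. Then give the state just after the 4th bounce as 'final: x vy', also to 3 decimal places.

Arc 1: start y=3.560, vy=8.430 → t=2.036, apex=7.113, x_land=23.757, impact vy=-11.927
  bounce: vy ← 0.77·11.927 = 9.184
Arc 2: start y=0.000, vy=9.184 → t=1.837, apex=4.217, x_land=45.193, impact vy=-9.184
  bounce: vy ← 0.77·9.184 = 7.072
Arc 3: start y=0.000, vy=7.072 → t=1.414, apex=2.501, x_land=61.699, impact vy=-7.072
  bounce: vy ← 0.77·7.072 = 5.445
Arc 4: start y=0.000, vy=5.445 → t=1.089, apex=1.483, x_land=74.408, impact vy=-5.445
  bounce: vy ← 0.77·5.445 = 4.193

1 2.036 7.113 23.757
2 1.837 4.217 45.193
3 1.414 2.501 61.699
4 1.089 1.483 74.408
final: 74.408 4.193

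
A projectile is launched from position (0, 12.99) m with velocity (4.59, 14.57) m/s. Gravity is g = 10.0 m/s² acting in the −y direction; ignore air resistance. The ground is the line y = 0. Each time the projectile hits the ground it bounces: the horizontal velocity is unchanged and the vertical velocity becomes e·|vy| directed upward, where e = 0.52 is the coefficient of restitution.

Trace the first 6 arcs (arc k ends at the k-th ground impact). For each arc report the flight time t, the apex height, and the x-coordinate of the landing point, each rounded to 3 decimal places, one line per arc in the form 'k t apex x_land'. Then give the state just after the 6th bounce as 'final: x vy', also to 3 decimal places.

1 3.630 23.604 16.661
2 2.260 6.383 27.032
3 1.175 1.726 32.426
4 0.611 0.467 35.230
5 0.318 0.126 36.689
6 0.165 0.034 37.447
final: 37.447 0.430

Arc 1: start y=12.990, vy=14.570 → t=3.630, apex=23.604, x_land=16.661, impact vy=-21.728
  bounce: vy ← 0.52·21.728 = 11.298
Arc 2: start y=0.000, vy=11.298 → t=2.260, apex=6.383, x_land=27.032, impact vy=-11.298
  bounce: vy ← 0.52·11.298 = 5.875
Arc 3: start y=0.000, vy=5.875 → t=1.175, apex=1.726, x_land=32.426, impact vy=-5.875
  bounce: vy ← 0.52·5.875 = 3.055
Arc 4: start y=0.000, vy=3.055 → t=0.611, apex=0.467, x_land=35.230, impact vy=-3.055
  bounce: vy ← 0.52·3.055 = 1.589
Arc 5: start y=0.000, vy=1.589 → t=0.318, apex=0.126, x_land=36.689, impact vy=-1.589
  bounce: vy ← 0.52·1.589 = 0.826
Arc 6: start y=0.000, vy=0.826 → t=0.165, apex=0.034, x_land=37.447, impact vy=-0.826
  bounce: vy ← 0.52·0.826 = 0.430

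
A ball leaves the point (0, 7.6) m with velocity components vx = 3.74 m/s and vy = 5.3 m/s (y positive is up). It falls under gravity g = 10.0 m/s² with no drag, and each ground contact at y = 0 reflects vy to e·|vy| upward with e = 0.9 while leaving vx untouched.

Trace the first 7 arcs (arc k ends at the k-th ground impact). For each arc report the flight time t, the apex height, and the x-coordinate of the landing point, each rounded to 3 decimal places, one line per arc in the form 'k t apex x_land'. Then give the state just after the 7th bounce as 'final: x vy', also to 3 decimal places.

1 1.872 9.005 7.001
2 2.416 7.294 16.035
3 2.174 5.908 24.166
4 1.957 4.785 31.484
5 1.761 3.876 38.070
6 1.585 3.140 43.997
7 1.426 2.543 49.332
final: 49.332 6.419

Arc 1: start y=7.600, vy=5.300 → t=1.872, apex=9.005, x_land=7.001, impact vy=-13.420
  bounce: vy ← 0.9·13.420 = 12.078
Arc 2: start y=0.000, vy=12.078 → t=2.416, apex=7.294, x_land=16.035, impact vy=-12.078
  bounce: vy ← 0.9·12.078 = 10.870
Arc 3: start y=0.000, vy=10.870 → t=2.174, apex=5.908, x_land=24.166, impact vy=-10.870
  bounce: vy ← 0.9·10.870 = 9.783
Arc 4: start y=0.000, vy=9.783 → t=1.957, apex=4.785, x_land=31.484, impact vy=-9.783
  bounce: vy ← 0.9·9.783 = 8.805
Arc 5: start y=0.000, vy=8.805 → t=1.761, apex=3.876, x_land=38.070, impact vy=-8.805
  bounce: vy ← 0.9·8.805 = 7.924
Arc 6: start y=0.000, vy=7.924 → t=1.585, apex=3.140, x_land=43.997, impact vy=-7.924
  bounce: vy ← 0.9·7.924 = 7.132
Arc 7: start y=0.000, vy=7.132 → t=1.426, apex=2.543, x_land=49.332, impact vy=-7.132
  bounce: vy ← 0.9·7.132 = 6.419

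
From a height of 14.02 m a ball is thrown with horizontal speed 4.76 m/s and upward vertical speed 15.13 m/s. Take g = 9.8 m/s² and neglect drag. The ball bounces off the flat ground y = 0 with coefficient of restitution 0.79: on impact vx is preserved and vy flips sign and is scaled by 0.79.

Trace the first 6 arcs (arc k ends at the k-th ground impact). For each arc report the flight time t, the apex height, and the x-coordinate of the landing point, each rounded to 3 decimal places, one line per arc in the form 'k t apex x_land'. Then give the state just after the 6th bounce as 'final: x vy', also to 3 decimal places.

1 3.834 25.699 18.250
2 3.618 16.039 35.474
3 2.859 10.010 49.080
4 2.258 6.247 59.830
5 1.784 3.899 68.322
6 1.409 2.433 75.030
final: 75.030 5.456

Arc 1: start y=14.020, vy=15.130 → t=3.834, apex=25.699, x_land=18.250, impact vy=-22.443
  bounce: vy ← 0.79·22.443 = 17.730
Arc 2: start y=0.000, vy=17.730 → t=3.618, apex=16.039, x_land=35.474, impact vy=-17.730
  bounce: vy ← 0.79·17.730 = 14.007
Arc 3: start y=0.000, vy=14.007 → t=2.859, apex=10.010, x_land=49.080, impact vy=-14.007
  bounce: vy ← 0.79·14.007 = 11.066
Arc 4: start y=0.000, vy=11.066 → t=2.258, apex=6.247, x_land=59.830, impact vy=-11.066
  bounce: vy ← 0.79·11.066 = 8.742
Arc 5: start y=0.000, vy=8.742 → t=1.784, apex=3.899, x_land=68.322, impact vy=-8.742
  bounce: vy ← 0.79·8.742 = 6.906
Arc 6: start y=0.000, vy=6.906 → t=1.409, apex=2.433, x_land=75.030, impact vy=-6.906
  bounce: vy ← 0.79·6.906 = 5.456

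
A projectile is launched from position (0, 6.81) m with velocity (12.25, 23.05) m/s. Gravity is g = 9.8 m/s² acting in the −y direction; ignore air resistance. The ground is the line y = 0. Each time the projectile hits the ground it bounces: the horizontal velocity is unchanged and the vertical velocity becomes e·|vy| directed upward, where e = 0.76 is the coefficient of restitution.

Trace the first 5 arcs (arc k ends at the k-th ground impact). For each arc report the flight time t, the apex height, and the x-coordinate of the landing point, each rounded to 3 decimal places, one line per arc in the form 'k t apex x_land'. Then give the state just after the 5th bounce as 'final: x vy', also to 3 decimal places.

1 4.983 33.917 61.042
2 3.999 19.591 110.030
3 3.039 11.316 147.261
4 2.310 6.536 175.557
5 1.755 3.775 197.061
final: 197.061 6.537

Arc 1: start y=6.810, vy=23.050 → t=4.983, apex=33.917, x_land=61.042, impact vy=-25.783
  bounce: vy ← 0.76·25.783 = 19.595
Arc 2: start y=0.000, vy=19.595 → t=3.999, apex=19.591, x_land=110.030, impact vy=-19.595
  bounce: vy ← 0.76·19.595 = 14.892
Arc 3: start y=0.000, vy=14.892 → t=3.039, apex=11.316, x_land=147.261, impact vy=-14.892
  bounce: vy ← 0.76·14.892 = 11.318
Arc 4: start y=0.000, vy=11.318 → t=2.310, apex=6.536, x_land=175.557, impact vy=-11.318
  bounce: vy ← 0.76·11.318 = 8.602
Arc 5: start y=0.000, vy=8.602 → t=1.755, apex=3.775, x_land=197.061, impact vy=-8.602
  bounce: vy ← 0.76·8.602 = 6.537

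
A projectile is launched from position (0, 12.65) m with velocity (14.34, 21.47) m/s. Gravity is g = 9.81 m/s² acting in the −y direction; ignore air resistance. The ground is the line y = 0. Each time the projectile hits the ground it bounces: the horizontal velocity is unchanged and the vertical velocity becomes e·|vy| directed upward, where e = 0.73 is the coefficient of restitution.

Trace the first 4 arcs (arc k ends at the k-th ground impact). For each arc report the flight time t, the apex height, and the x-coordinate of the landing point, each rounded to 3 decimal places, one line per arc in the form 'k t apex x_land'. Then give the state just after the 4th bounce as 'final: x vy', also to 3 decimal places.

1 4.903 36.144 70.311
2 3.963 19.261 127.145
3 2.893 10.264 168.633
4 2.112 5.470 198.919
final: 198.919 7.562

Arc 1: start y=12.650, vy=21.470 → t=4.903, apex=36.144, x_land=70.311, impact vy=-26.630
  bounce: vy ← 0.73·26.630 = 19.440
Arc 2: start y=0.000, vy=19.440 → t=3.963, apex=19.261, x_land=127.145, impact vy=-19.440
  bounce: vy ← 0.73·19.440 = 14.191
Arc 3: start y=0.000, vy=14.191 → t=2.893, apex=10.264, x_land=168.633, impact vy=-14.191
  bounce: vy ← 0.73·14.191 = 10.360
Arc 4: start y=0.000, vy=10.360 → t=2.112, apex=5.470, x_land=198.919, impact vy=-10.360
  bounce: vy ← 0.73·10.360 = 7.562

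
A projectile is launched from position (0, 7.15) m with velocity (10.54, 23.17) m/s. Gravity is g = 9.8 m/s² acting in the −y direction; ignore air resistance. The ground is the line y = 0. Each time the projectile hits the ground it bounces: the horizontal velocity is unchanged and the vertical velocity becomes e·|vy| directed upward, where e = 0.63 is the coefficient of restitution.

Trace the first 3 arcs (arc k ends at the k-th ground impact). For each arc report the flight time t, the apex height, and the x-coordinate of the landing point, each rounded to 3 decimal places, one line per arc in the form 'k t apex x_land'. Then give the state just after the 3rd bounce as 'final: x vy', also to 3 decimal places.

1 5.019 34.540 52.903
2 3.345 13.709 88.163
3 2.108 5.441 110.376
final: 110.376 6.506

Arc 1: start y=7.150, vy=23.170 → t=5.019, apex=34.540, x_land=52.903, impact vy=-26.019
  bounce: vy ← 0.63·26.019 = 16.392
Arc 2: start y=0.000, vy=16.392 → t=3.345, apex=13.709, x_land=88.163, impact vy=-16.392
  bounce: vy ← 0.63·16.392 = 10.327
Arc 3: start y=0.000, vy=10.327 → t=2.108, apex=5.441, x_land=110.376, impact vy=-10.327
  bounce: vy ← 0.63·10.327 = 6.506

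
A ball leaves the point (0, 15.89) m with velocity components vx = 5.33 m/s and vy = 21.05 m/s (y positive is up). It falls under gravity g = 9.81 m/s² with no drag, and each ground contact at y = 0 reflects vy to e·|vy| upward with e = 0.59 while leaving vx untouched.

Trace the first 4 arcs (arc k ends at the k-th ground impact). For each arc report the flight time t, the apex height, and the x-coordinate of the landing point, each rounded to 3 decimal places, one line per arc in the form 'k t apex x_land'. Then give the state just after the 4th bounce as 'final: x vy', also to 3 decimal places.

Arc 1: start y=15.890, vy=21.050 → t=4.946, apex=38.474, x_land=26.365, impact vy=-27.475
  bounce: vy ← 0.59·27.475 = 16.210
Arc 2: start y=0.000, vy=16.210 → t=3.305, apex=13.393, x_land=43.979, impact vy=-16.210
  bounce: vy ← 0.59·16.210 = 9.564
Arc 3: start y=0.000, vy=9.564 → t=1.950, apex=4.662, x_land=54.372, impact vy=-9.564
  bounce: vy ← 0.59·9.564 = 5.643
Arc 4: start y=0.000, vy=5.643 → t=1.150, apex=1.623, x_land=60.504, impact vy=-5.643
  bounce: vy ← 0.59·5.643 = 3.329

1 4.946 38.474 26.365
2 3.305 13.393 43.979
3 1.950 4.662 54.372
4 1.150 1.623 60.504
final: 60.504 3.329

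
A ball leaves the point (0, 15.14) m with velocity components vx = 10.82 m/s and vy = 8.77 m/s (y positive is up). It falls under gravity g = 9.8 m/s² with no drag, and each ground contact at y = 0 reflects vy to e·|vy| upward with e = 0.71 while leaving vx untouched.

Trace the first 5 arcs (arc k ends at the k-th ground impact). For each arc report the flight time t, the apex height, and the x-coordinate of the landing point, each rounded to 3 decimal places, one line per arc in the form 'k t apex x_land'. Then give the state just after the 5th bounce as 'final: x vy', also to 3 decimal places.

1 2.867 19.064 31.025
2 2.801 9.610 61.331
3 1.989 4.845 82.848
4 1.412 2.442 98.125
5 1.002 1.231 108.972
final: 108.972 3.488

Arc 1: start y=15.140, vy=8.770 → t=2.867, apex=19.064, x_land=31.025, impact vy=-19.330
  bounce: vy ← 0.71·19.330 = 13.724
Arc 2: start y=0.000, vy=13.724 → t=2.801, apex=9.610, x_land=61.331, impact vy=-13.724
  bounce: vy ← 0.71·13.724 = 9.744
Arc 3: start y=0.000, vy=9.744 → t=1.989, apex=4.845, x_land=82.848, impact vy=-9.744
  bounce: vy ← 0.71·9.744 = 6.918
Arc 4: start y=0.000, vy=6.918 → t=1.412, apex=2.442, x_land=98.125, impact vy=-6.918
  bounce: vy ← 0.71·6.918 = 4.912
Arc 5: start y=0.000, vy=4.912 → t=1.002, apex=1.231, x_land=108.972, impact vy=-4.912
  bounce: vy ← 0.71·4.912 = 3.488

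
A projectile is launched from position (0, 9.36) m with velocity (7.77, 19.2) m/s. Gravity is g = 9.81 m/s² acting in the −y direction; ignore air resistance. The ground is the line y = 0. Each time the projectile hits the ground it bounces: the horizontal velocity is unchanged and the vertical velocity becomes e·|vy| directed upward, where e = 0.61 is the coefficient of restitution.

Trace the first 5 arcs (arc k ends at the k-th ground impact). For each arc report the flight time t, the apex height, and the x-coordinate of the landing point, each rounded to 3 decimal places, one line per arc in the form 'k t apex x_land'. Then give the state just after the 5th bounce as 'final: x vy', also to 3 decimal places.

Arc 1: start y=9.360, vy=19.200 → t=4.353, apex=28.149, x_land=33.821, impact vy=-23.501
  bounce: vy ← 0.61·23.501 = 14.335
Arc 2: start y=0.000, vy=14.335 → t=2.923, apex=10.474, x_land=56.530, impact vy=-14.335
  bounce: vy ← 0.61·14.335 = 8.745
Arc 3: start y=0.000, vy=8.745 → t=1.783, apex=3.897, x_land=70.382, impact vy=-8.745
  bounce: vy ← 0.61·8.745 = 5.334
Arc 4: start y=0.000, vy=5.334 → t=1.088, apex=1.450, x_land=78.832, impact vy=-5.334
  bounce: vy ← 0.61·5.334 = 3.254
Arc 5: start y=0.000, vy=3.254 → t=0.663, apex=0.540, x_land=83.986, impact vy=-3.254
  bounce: vy ← 0.61·3.254 = 1.985

1 4.353 28.149 33.821
2 2.923 10.474 56.530
3 1.783 3.897 70.382
4 1.088 1.450 78.832
5 0.663 0.540 83.986
final: 83.986 1.985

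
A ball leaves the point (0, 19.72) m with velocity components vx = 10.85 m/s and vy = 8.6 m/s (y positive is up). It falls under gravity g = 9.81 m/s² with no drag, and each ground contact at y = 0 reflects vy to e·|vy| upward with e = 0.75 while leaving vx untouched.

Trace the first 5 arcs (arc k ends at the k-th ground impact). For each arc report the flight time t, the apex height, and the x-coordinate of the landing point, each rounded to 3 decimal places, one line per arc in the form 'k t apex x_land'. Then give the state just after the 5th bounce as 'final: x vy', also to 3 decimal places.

Arc 1: start y=19.720, vy=8.600 → t=3.065, apex=23.490, x_land=33.255, impact vy=-21.468
  bounce: vy ← 0.75·21.468 = 16.101
Arc 2: start y=0.000, vy=16.101 → t=3.283, apex=13.213, x_land=68.871, impact vy=-16.101
  bounce: vy ← 0.75·16.101 = 12.076
Arc 3: start y=0.000, vy=12.076 → t=2.462, apex=7.432, x_land=95.583, impact vy=-12.076
  bounce: vy ← 0.75·12.076 = 9.057
Arc 4: start y=0.000, vy=9.057 → t=1.846, apex=4.181, x_land=115.616, impact vy=-9.057
  bounce: vy ← 0.75·9.057 = 6.793
Arc 5: start y=0.000, vy=6.793 → t=1.385, apex=2.352, x_land=130.642, impact vy=-6.793
  bounce: vy ← 0.75·6.793 = 5.094

1 3.065 23.490 33.255
2 3.283 13.213 68.871
3 2.462 7.432 95.583
4 1.846 4.181 115.616
5 1.385 2.352 130.642
final: 130.642 5.094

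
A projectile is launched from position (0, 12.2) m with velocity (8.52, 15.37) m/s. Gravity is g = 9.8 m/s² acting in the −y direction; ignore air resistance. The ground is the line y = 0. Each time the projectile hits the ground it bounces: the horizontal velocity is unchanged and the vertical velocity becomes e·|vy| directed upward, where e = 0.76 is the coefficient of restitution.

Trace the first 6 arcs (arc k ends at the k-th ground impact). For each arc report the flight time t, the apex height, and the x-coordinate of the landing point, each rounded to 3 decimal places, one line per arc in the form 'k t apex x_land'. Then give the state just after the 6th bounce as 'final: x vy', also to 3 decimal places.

Arc 1: start y=12.200, vy=15.370 → t=3.793, apex=24.253, x_land=32.317, impact vy=-21.803
  bounce: vy ← 0.76·21.803 = 16.570
Arc 2: start y=0.000, vy=16.570 → t=3.382, apex=14.008, x_land=61.129, impact vy=-16.570
  bounce: vy ← 0.76·16.570 = 12.593
Arc 3: start y=0.000, vy=12.593 → t=2.570, apex=8.091, x_land=83.026, impact vy=-12.593
  bounce: vy ← 0.76·12.593 = 9.571
Arc 4: start y=0.000, vy=9.571 → t=1.953, apex=4.674, x_land=99.667, impact vy=-9.571
  bounce: vy ← 0.76·9.571 = 7.274
Arc 5: start y=0.000, vy=7.274 → t=1.484, apex=2.699, x_land=112.315, impact vy=-7.274
  bounce: vy ← 0.76·7.274 = 5.528
Arc 6: start y=0.000, vy=5.528 → t=1.128, apex=1.559, x_land=121.927, impact vy=-5.528
  bounce: vy ← 0.76·5.528 = 4.201

1 3.793 24.253 32.317
2 3.382 14.008 61.129
3 2.570 8.091 83.026
4 1.953 4.674 99.667
5 1.484 2.699 112.315
6 1.128 1.559 121.927
final: 121.927 4.201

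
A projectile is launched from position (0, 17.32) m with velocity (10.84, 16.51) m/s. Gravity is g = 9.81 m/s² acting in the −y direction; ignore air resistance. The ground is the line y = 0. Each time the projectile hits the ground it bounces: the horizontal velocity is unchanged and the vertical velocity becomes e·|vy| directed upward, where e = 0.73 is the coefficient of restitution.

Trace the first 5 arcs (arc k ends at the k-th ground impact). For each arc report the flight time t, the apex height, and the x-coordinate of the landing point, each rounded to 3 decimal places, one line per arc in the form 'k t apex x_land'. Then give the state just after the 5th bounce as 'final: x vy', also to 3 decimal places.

Arc 1: start y=17.320, vy=16.510 → t=4.206, apex=31.213, x_land=45.588, impact vy=-24.747
  bounce: vy ← 0.73·24.747 = 18.065
Arc 2: start y=0.000, vy=18.065 → t=3.683, apex=16.633, x_land=85.512, impact vy=-18.065
  bounce: vy ← 0.73·18.065 = 13.188
Arc 3: start y=0.000, vy=13.188 → t=2.689, apex=8.864, x_land=114.656, impact vy=-13.188
  bounce: vy ← 0.73·13.188 = 9.627
Arc 4: start y=0.000, vy=9.627 → t=1.963, apex=4.724, x_land=135.932, impact vy=-9.627
  bounce: vy ← 0.73·9.627 = 7.028
Arc 5: start y=0.000, vy=7.028 → t=1.433, apex=2.517, x_land=151.463, impact vy=-7.028
  bounce: vy ← 0.73·7.028 = 5.130

1 4.206 31.213 45.588
2 3.683 16.633 85.512
3 2.689 8.864 114.656
4 1.963 4.724 135.932
5 1.433 2.517 151.463
final: 151.463 5.130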